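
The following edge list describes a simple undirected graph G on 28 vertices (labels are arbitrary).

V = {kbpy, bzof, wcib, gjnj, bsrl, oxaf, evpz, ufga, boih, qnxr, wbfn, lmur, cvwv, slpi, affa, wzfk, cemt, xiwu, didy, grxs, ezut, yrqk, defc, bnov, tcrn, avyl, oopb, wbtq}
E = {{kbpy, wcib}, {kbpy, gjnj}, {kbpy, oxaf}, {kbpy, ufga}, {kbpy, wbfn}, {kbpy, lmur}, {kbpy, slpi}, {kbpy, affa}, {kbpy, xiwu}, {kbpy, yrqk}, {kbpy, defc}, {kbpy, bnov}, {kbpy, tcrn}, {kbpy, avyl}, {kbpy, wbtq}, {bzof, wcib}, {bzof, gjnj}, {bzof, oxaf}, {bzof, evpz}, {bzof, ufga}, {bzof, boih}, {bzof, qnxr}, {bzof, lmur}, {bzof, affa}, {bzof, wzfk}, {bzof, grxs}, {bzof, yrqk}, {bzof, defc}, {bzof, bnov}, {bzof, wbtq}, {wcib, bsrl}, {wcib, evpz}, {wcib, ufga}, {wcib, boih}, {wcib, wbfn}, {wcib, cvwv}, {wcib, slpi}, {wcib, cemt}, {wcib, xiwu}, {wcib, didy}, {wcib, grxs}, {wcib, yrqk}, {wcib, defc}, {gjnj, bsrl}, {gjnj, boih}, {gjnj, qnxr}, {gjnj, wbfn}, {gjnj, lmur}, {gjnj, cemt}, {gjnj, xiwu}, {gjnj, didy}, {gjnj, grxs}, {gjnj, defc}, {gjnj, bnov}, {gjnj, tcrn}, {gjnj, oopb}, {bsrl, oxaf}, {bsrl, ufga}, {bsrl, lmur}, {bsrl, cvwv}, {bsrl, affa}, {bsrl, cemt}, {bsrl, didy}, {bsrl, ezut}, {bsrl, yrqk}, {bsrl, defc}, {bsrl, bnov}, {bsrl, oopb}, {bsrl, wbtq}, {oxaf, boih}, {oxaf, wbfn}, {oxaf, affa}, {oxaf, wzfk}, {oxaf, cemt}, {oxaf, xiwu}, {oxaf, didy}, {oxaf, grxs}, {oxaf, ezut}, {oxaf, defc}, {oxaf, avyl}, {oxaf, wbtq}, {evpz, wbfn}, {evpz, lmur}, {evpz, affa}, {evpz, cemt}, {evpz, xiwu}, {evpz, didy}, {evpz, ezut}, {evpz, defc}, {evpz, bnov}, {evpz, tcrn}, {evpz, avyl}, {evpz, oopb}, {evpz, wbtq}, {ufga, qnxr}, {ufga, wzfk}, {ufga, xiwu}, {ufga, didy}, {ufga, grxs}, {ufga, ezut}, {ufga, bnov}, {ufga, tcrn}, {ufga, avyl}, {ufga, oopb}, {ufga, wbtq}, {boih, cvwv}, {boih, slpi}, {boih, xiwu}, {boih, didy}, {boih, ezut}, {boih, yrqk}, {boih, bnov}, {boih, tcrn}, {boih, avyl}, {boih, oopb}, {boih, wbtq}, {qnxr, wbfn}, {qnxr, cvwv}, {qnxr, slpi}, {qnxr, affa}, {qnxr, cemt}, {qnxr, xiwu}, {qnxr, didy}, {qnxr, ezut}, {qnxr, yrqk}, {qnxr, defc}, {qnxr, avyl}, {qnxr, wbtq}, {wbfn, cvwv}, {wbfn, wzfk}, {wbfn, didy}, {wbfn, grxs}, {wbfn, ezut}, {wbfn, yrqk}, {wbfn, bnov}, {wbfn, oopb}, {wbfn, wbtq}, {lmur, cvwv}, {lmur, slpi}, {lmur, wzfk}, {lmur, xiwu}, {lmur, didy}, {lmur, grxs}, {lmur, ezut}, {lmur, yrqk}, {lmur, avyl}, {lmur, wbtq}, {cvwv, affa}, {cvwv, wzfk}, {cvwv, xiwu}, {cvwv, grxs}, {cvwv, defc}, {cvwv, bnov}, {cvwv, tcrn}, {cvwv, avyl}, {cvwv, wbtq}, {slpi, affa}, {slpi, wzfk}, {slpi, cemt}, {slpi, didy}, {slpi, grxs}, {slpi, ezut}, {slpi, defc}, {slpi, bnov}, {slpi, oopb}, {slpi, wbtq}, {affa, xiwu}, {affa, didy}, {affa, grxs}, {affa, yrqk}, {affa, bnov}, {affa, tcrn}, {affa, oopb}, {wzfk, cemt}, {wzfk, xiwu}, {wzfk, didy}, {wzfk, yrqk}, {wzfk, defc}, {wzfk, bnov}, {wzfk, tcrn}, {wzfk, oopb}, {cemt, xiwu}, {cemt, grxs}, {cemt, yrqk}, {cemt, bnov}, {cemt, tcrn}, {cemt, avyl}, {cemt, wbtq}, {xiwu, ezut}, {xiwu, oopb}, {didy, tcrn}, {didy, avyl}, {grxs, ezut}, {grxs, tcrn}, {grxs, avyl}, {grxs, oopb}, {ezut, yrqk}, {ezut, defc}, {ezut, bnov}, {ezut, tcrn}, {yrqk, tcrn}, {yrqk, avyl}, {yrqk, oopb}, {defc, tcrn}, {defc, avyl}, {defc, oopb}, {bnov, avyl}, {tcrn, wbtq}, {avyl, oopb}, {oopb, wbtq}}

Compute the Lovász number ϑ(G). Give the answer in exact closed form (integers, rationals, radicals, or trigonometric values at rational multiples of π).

7

Vertex defc has 15 neighbors: kbpy, bzof, wcib, gjnj, bsrl, oxaf, evpz, qnxr, cvwv, slpi, wzfk, ezut, tcrn, avyl, oopb.
N(affa) = {kbpy, bzof, bsrl, oxaf, evpz, qnxr, cvwv, slpi, xiwu, didy, grxs, yrqk, bnov, tcrn, oopb}, |N(affa)| = 15.
deg(yrqk) = 15; N(yrqk) = {kbpy, bzof, wcib, bsrl, boih, qnxr, wbfn, lmur, affa, wzfk, cemt, ezut, tcrn, avyl, oopb}.
Vertex cvwv has 15 neighbors: wcib, bsrl, boih, qnxr, wbfn, lmur, affa, wzfk, xiwu, grxs, defc, bnov, tcrn, avyl, wbtq.
G on 28 vertices is 15-regular; Kneser K(8,2) on C(8,2)=28 vertices.
A has 3 distinct eigenvalues ≈ [15.0, 1.0, -5.0].
λ_max=15, λ_min=-5; ϑ = −28·λ_min/(λ_max−λ_min) = 7.
= 7.00000000… (decimal).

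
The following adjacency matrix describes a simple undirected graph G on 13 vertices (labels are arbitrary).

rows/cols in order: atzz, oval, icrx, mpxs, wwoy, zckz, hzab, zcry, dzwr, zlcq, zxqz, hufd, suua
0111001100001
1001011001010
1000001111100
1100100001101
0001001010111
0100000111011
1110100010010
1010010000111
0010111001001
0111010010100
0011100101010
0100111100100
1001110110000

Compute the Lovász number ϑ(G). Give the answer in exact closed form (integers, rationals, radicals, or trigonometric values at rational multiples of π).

sqrt(13)

Vertex zckz has 6 neighbors: oval, zcry, dzwr, zlcq, hufd, suua.
Vertex zlcq has 6 neighbors: oval, icrx, mpxs, zckz, dzwr, zxqz.
Vertex wwoy has 6 neighbors: mpxs, hzab, dzwr, zxqz, hufd, suua.
N(hzab) = {atzz, oval, icrx, wwoy, dzwr, hufd}, |N(hzab)| = 6.
G on 13 vertices is 6-regular; SR(13,6,2,3) — a Paley graph.
A has 3 distinct eigenvalues ≈ [6.0, 1.303, -2.303].
Lovász (edge-transitive): ϑ = −13·(-sqrt(13)/2 - 1/2)/((6)−(-sqrt(13)/2 - 1/2)) = sqrt(13).
ϑ(G) ≈ 3.60555.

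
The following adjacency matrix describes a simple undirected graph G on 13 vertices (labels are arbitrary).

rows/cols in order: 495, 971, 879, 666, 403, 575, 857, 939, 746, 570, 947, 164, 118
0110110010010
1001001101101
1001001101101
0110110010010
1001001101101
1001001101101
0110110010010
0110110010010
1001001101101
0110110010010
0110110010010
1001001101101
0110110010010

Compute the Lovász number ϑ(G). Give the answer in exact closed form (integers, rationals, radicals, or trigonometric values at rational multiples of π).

7

deg(495) = 6; N(495) = {971, 879, 403, 575, 746, 164}.
N(164) = {495, 666, 857, 939, 570, 947, 118}, |N(164)| = 7.
deg(971) = 7; N(971) = {495, 666, 857, 939, 570, 947, 118}.
N(403) = {495, 666, 857, 939, 570, 947, 118}, |N(403)| = 7.
Complete 2-partite, parts [7, 6]: perfect, ϑ = α = 7.
≈ 7.00000000 (to 8 d.p.).
α=7, χ(Ḡ)=7; ϑ=7 lies between (collapsed).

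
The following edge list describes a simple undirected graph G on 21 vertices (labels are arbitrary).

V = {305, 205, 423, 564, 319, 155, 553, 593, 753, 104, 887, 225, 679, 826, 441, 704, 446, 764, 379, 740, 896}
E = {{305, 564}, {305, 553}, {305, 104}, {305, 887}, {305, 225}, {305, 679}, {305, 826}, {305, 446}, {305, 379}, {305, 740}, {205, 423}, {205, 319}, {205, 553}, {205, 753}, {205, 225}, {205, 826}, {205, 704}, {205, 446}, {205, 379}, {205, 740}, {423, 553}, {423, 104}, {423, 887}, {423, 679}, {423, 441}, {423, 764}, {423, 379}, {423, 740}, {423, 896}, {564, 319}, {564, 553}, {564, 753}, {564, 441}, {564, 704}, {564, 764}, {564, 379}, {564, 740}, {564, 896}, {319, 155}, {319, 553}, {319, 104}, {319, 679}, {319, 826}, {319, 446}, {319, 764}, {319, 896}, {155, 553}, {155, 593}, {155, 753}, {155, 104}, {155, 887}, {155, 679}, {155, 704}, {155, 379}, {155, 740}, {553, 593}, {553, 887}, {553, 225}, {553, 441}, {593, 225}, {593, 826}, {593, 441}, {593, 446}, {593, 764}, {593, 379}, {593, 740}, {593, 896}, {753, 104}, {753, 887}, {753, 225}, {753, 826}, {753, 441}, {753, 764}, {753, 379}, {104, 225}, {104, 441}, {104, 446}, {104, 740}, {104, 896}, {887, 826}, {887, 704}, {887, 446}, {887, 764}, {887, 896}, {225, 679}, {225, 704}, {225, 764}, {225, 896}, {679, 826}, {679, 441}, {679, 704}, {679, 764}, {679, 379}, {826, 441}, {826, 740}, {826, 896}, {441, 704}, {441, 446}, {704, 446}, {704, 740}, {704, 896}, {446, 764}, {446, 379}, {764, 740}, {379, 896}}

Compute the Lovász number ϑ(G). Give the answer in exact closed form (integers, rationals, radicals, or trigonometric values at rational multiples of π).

Vertex 593 has 10 neighbors: 155, 553, 225, 826, 441, 446, 764, 379, 740, 896.
N(553) = {305, 205, 423, 564, 319, 155, 593, 887, 225, 441}, |N(553)| = 10.
deg(764) = 10; N(764) = {423, 564, 319, 593, 753, 887, 225, 679, 446, 740}.
deg(441) = 10; N(441) = {423, 564, 553, 593, 753, 104, 679, 826, 704, 446}.
deg(v) = 10 for all v (|V|=21); Kneser-type, 2-subsets of [7].
spec(A) ≈ [10.0, 1.0, -4.0] (distinct, 3 d.p.).
With N=21: ϑ(G) = 21·(-1*(-4))/(10−(-4)) = 6.
= 6.00000000… (decimal).

6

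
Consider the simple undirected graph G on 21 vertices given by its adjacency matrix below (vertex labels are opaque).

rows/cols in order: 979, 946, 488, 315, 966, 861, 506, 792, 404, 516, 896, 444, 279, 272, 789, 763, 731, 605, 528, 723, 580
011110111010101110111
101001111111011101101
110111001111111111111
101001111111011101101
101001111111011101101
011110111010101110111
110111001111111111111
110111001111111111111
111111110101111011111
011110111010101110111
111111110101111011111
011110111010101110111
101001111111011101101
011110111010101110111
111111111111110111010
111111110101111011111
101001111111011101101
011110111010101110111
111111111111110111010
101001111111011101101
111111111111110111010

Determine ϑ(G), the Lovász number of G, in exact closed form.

deg(966) = 15; N(966) = {979, 488, 861, 506, 792, 404, 516, 896, 444, 272, 789, 763, 605, 528, 580}.
deg(580) = 18; N(580) = {979, 946, 488, 315, 966, 861, 506, 792, 404, 516, 896, 444, 279, 272, 763, 731, 605, 723}.
N(279) = {979, 488, 861, 506, 792, 404, 516, 896, 444, 272, 789, 763, 605, 528, 580}, |N(279)| = 15.
N(979) = {946, 488, 315, 966, 506, 792, 404, 896, 279, 789, 763, 731, 528, 723, 580}, |N(979)| = 15.
G = K_{6,6,3,3,3}: α = 6 = χ(Ḡ), so ϑ = 6.
ϑ(G) ≈ 6.00000.
Sandwich: α(G)=6 ≤ ϑ(G)=6 ≤ χ(Ḡ)=6 (collapsed).

6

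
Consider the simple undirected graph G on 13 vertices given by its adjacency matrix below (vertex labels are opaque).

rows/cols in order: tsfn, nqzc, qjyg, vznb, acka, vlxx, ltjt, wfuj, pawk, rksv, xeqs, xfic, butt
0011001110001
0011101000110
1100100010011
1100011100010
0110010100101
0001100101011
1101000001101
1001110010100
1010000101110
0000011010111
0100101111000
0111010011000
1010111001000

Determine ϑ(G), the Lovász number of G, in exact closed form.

sqrt(13)

N(vznb) = {tsfn, nqzc, vlxx, ltjt, wfuj, xfic}, |N(vznb)| = 6.
N(nqzc) = {qjyg, vznb, acka, ltjt, xeqs, xfic}, |N(nqzc)| = 6.
Vertex xeqs has 6 neighbors: nqzc, acka, ltjt, wfuj, pawk, rksv.
Vertex wfuj has 6 neighbors: tsfn, vznb, acka, vlxx, pawk, xeqs.
13-vertex 6-regular graph: SR(13,6,2,3) — a Paley graph.
Distinct eigenvalues (to 6 d.p.): [6.0, 1.302776, -2.302776].
−13·(-sqrt(13)/2 - 1/2) / ((6)−(-sqrt(13)/2 - 1/2)) = sqrt(13) = ϑ(G).
= 3.60555… (decimal).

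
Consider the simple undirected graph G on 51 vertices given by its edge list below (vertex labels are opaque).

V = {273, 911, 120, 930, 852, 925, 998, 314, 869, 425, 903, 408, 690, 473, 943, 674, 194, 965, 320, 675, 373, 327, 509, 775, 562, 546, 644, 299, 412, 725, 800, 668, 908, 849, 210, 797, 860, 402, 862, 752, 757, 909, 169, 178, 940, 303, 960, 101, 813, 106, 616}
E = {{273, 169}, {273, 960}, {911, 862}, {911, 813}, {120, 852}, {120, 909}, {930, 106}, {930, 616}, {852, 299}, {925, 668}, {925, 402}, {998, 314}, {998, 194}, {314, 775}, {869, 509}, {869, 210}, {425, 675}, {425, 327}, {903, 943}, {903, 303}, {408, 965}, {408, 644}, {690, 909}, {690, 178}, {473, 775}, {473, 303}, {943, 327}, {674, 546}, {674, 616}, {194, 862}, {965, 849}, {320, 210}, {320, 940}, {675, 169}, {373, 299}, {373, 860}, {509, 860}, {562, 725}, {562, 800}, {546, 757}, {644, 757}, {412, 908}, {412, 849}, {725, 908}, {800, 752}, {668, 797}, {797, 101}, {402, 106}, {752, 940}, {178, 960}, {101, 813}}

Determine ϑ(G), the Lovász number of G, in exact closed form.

deg(425) = 2; N(425) = {675, 327}.
Vertex 752 has 2 neighbors: 800, 940.
Vertex 668 has 2 neighbors: 925, 797.
N(674) = {546, 616}, |N(674)| = 2.
2-regular, N=51; a single 51-cycle (edge-transitive).
The 26 distinct eigenvalues: [2.0, 1.984841, 1.939594, 1.864944, 1.762024, 1.632394, 1.478018, 1.301237, 1.10473, 0.891477, 0.66471, 0.427866, 0.184537, -0.06159, -0.306783, -0.547326, -0.779572, -1.0, -1.205269, -1.392268, -1.558161, -1.700434, -1.816931, -1.905884, -1.965946, -1.996207].
ϑ = −N·λ_min/(λ_max−λ_min) = −51·(-2*cos(pi/51))/(2−(-2*cos(pi/51))) = 51*cos(pi/51)/(cos(pi/51) + 1).
ϑ(G) ≈ 25.47579449.
Lovász sandwich 25 ≤ 51*cos(pi/51)/(cos(pi/51) + 1) ≤ 26: both strict.

51*cos(pi/51)/(cos(pi/51) + 1)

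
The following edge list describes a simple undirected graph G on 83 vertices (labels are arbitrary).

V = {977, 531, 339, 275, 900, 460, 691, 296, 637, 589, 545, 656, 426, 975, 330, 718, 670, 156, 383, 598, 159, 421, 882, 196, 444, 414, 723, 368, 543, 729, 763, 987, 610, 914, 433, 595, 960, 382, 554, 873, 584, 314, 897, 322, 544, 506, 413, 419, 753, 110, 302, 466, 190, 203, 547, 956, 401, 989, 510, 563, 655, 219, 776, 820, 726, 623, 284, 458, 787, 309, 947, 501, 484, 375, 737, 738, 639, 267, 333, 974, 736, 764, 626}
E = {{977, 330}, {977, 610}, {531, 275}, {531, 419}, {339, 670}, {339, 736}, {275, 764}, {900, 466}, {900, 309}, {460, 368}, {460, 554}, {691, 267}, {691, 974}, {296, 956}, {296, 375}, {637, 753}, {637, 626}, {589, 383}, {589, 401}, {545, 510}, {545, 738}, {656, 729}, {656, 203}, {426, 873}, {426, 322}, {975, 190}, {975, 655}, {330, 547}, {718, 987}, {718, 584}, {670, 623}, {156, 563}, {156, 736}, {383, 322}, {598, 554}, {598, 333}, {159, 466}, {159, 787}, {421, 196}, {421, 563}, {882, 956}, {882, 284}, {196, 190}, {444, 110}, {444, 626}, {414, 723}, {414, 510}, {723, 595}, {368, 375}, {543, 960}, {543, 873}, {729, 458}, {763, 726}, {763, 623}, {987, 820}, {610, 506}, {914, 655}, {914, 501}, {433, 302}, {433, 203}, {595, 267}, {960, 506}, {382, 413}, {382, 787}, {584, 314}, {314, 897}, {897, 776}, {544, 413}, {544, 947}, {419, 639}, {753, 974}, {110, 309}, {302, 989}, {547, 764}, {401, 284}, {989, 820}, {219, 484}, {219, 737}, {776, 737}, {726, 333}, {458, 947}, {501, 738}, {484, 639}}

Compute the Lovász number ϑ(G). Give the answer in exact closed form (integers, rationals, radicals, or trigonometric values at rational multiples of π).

N(776) = {897, 737}, |N(776)| = 2.
deg(989) = 2; N(989) = {302, 820}.
Vertex 764 has 2 neighbors: 275, 547.
N(737) = {219, 776}, |N(737)| = 2.
Every vertex has degree 2 (N=83); this is C_{83}, the 83-cycle.
Distinct eigenvalues (to 6 d.p.): [2.0, 1.994272, 1.977121, 1.948645, 1.909008, 1.858436, 1.797219, 1.725708, 1.644312, 1.553498, 1.453785, 1.345745, 1.229997, 1.107203, 0.978068, 0.84333, 0.703762, 0.560163, 0.413355, 0.264179, 0.113491, -0.037848, -0.18897, -0.33901, -0.487108, -0.632415, -0.774101, -0.911352, -1.043383, -1.169438, -1.288794, -1.400768, -1.504719, -1.600051, -1.686218, -1.762726, -1.829138, -1.885072, -1.930209, -1.96429, -1.98712, -1.998568].
Lovász: ϑ = −83(-2*cos(pi/83))/(2+-(-1)*2*cos(pi/83)) = 83*cos(pi/83)/(cos(pi/83) + 1).
Numerically 41.4851.
Sandwich: α(G)=41 ≤ ϑ(G)=83*cos(pi/83)/(cos(pi/83) + 1) ≤ χ(Ḡ)=42 (both strict).

83*cos(pi/83)/(cos(pi/83) + 1)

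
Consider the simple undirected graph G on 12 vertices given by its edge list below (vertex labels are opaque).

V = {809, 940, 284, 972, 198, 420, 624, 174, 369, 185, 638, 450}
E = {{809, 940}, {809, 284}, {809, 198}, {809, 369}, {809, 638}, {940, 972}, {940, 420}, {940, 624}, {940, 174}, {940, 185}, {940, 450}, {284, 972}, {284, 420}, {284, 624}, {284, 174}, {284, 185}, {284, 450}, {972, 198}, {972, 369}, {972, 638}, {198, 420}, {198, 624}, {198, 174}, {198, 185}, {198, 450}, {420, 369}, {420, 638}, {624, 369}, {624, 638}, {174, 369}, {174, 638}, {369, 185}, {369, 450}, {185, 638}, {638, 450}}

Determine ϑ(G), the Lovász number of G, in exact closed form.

7

N(972) = {940, 284, 198, 369, 638}, |N(972)| = 5.
N(624) = {940, 284, 198, 369, 638}, |N(624)| = 5.
Vertex 174 has 5 neighbors: 940, 284, 198, 369, 638.
N(185) = {940, 284, 198, 369, 638}, |N(185)| = 5.
K_{7,5} (perfect); ϑ(G) = α(G) = max{7,5} = 7.
ϑ(G) ≈ 7.0000000.
Check 7 ≤ 7 ≤ 7: collapsed.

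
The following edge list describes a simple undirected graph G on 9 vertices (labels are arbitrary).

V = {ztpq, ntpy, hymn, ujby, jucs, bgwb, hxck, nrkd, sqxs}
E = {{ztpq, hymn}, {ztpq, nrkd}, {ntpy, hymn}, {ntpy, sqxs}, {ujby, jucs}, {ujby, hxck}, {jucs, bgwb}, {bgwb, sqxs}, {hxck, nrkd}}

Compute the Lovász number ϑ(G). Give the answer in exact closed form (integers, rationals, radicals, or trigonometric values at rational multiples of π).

9*cos(pi/9)/(cos(pi/9) + 1)

Vertex bgwb has 2 neighbors: jucs, sqxs.
N(sqxs) = {ntpy, bgwb}, |N(sqxs)| = 2.
deg(hxck) = 2; N(hxck) = {ujby, nrkd}.
N(ntpy) = {hymn, sqxs}, |N(ntpy)| = 2.
9-vertex 2-regular graph: the odd cycle C_{9}.
A has 5 distinct eigenvalues ≈ [2.0, 1.53209, 0.3473, -1.0, -1.87939].
−9·(-2*cos(pi/9)) / ((2)−(-2*cos(pi/9))) = 9*cos(pi/9)/(cos(pi/9) + 1) = ϑ(G).
≈ 4.36008958 (to 8 d.p.).
α=4, χ(Ḡ)=5; ϑ=9*cos(pi/9)/(cos(pi/9) + 1) lies between (both strict).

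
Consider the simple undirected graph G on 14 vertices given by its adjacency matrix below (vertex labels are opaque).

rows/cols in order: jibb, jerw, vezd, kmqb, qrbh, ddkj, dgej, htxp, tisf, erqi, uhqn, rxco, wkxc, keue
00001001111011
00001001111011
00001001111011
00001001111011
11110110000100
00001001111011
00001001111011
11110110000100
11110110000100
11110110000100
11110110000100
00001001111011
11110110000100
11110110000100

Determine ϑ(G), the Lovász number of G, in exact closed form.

deg(dgej) = 7; N(dgej) = {qrbh, htxp, tisf, erqi, uhqn, wkxc, keue}.
deg(jibb) = 7; N(jibb) = {qrbh, htxp, tisf, erqi, uhqn, wkxc, keue}.
deg(ddkj) = 7; N(ddkj) = {qrbh, htxp, tisf, erqi, uhqn, wkxc, keue}.
Vertex qrbh has 7 neighbors: jibb, jerw, vezd, kmqb, ddkj, dgej, rxco.
G = K_{7,7}: α = 7 = χ(Ḡ), so ϑ = 7.
ϑ(G) ≈ 7.00000.
7 ≤ 7 ≤ 7: collapsed.

7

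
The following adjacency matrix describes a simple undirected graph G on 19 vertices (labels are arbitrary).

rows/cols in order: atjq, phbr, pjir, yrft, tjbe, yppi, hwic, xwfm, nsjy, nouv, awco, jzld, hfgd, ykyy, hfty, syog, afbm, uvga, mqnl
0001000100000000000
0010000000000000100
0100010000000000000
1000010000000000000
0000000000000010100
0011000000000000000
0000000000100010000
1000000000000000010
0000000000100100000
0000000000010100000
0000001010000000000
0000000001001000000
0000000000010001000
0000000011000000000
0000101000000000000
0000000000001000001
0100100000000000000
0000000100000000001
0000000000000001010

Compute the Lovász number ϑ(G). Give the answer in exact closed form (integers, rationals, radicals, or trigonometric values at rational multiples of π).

19*cos(pi/19)/(cos(pi/19) + 1)

deg(awco) = 2; N(awco) = {hwic, nsjy}.
N(uvga) = {xwfm, mqnl}, |N(uvga)| = 2.
deg(tjbe) = 2; N(tjbe) = {hfty, afbm}.
Vertex hwic has 2 neighbors: awco, hfty.
2-regular, N=19; this is C_{19}, the 19-cycle.
The 10 distinct eigenvalues: [2.0, 1.8916, 1.5783, 1.0939, 0.491, -0.1652, -0.8034, -1.3546, -1.7589, -1.9727].
With N=19: ϑ(G) = 19·(-(-1)*2*cos(pi/19))/(2−(-2*cos(pi/19))) = 19*cos(pi/19)/(cos(pi/19) + 1).
Numerically 9.43477137.
9 ≤ 19*cos(pi/19)/(cos(pi/19) + 1) ≤ 10: both strict.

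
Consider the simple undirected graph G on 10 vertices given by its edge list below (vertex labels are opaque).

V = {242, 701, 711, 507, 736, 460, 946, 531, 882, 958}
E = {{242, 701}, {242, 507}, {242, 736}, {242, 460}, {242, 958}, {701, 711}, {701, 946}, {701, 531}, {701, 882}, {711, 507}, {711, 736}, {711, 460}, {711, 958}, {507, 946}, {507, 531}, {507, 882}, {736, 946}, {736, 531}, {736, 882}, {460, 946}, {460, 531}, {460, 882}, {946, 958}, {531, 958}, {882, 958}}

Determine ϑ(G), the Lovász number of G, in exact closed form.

5

N(507) = {242, 711, 946, 531, 882}, |N(507)| = 5.
N(882) = {701, 507, 736, 460, 958}, |N(882)| = 5.
N(531) = {701, 507, 736, 460, 958}, |N(531)| = 5.
deg(711) = 5; N(711) = {701, 507, 736, 460, 958}.
K_{5,5} (perfect); ϑ(G) = α(G) = max{5,5} = 5.
ϑ(G) ≈ 5.0000000.
5 ≤ 5 ≤ 5: collapsed.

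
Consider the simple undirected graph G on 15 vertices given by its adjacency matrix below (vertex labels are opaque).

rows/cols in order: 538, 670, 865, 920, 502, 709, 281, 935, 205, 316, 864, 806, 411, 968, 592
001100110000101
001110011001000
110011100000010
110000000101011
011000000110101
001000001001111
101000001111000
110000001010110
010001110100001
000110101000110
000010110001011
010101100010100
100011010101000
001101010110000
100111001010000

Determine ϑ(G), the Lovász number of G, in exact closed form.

Vertex 316 has 6 neighbors: 920, 502, 281, 205, 411, 968.
deg(920) = 6; N(920) = {538, 670, 316, 806, 968, 592}.
Vertex 538 has 6 neighbors: 865, 920, 281, 935, 411, 592.
deg(592) = 6; N(592) = {538, 920, 502, 709, 205, 864}.
6-regular, N=15; Kneser K(6,2) on C(6,2)=15 vertices.
The 3 distinct eigenvalues: [6.0, 1.0, -3.0].
−15·(-3) / ((6)−(-3)) = 5 = ϑ(G).
= 5.00000… (decimal).

5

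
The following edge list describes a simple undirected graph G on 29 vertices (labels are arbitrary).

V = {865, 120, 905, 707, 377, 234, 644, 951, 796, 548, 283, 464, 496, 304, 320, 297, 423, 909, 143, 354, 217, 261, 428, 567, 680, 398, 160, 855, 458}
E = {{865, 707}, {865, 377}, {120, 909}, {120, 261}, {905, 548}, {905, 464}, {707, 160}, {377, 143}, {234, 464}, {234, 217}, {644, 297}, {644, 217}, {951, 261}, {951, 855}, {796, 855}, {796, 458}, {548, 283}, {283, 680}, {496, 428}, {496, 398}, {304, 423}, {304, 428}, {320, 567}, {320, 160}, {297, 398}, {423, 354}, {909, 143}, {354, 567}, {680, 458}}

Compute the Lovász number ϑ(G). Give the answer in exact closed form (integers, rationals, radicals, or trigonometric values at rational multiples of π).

29*cos(pi/29)/(cos(pi/29) + 1)

Vertex 796 has 2 neighbors: 855, 458.
Vertex 464 has 2 neighbors: 905, 234.
N(951) = {261, 855}, |N(951)| = 2.
deg(377) = 2; N(377) = {865, 143}.
deg(v) = 2 for all v (|V|=29); this is C_{29}, the 29-cycle.
Distinct eigenvalues (to 6 d.p.): [2.0, 1.953241, 1.815151, 1.592186, 1.294773, 0.936817, 0.535057, 0.108278, -0.323564, -0.740276, -1.122374, -1.451991, -1.713714, -1.895306, -1.988276].
Lovász: ϑ = −29(-2*cos(pi/29))/(2+-(-1)*2*cos(pi/29)) = 29*cos(pi/29)/(cos(pi/29) + 1).
ϑ(G) ≈ 14.4573753.
Lovász sandwich 14 ≤ 29*cos(pi/29)/(cos(pi/29) + 1) ≤ 15: both strict.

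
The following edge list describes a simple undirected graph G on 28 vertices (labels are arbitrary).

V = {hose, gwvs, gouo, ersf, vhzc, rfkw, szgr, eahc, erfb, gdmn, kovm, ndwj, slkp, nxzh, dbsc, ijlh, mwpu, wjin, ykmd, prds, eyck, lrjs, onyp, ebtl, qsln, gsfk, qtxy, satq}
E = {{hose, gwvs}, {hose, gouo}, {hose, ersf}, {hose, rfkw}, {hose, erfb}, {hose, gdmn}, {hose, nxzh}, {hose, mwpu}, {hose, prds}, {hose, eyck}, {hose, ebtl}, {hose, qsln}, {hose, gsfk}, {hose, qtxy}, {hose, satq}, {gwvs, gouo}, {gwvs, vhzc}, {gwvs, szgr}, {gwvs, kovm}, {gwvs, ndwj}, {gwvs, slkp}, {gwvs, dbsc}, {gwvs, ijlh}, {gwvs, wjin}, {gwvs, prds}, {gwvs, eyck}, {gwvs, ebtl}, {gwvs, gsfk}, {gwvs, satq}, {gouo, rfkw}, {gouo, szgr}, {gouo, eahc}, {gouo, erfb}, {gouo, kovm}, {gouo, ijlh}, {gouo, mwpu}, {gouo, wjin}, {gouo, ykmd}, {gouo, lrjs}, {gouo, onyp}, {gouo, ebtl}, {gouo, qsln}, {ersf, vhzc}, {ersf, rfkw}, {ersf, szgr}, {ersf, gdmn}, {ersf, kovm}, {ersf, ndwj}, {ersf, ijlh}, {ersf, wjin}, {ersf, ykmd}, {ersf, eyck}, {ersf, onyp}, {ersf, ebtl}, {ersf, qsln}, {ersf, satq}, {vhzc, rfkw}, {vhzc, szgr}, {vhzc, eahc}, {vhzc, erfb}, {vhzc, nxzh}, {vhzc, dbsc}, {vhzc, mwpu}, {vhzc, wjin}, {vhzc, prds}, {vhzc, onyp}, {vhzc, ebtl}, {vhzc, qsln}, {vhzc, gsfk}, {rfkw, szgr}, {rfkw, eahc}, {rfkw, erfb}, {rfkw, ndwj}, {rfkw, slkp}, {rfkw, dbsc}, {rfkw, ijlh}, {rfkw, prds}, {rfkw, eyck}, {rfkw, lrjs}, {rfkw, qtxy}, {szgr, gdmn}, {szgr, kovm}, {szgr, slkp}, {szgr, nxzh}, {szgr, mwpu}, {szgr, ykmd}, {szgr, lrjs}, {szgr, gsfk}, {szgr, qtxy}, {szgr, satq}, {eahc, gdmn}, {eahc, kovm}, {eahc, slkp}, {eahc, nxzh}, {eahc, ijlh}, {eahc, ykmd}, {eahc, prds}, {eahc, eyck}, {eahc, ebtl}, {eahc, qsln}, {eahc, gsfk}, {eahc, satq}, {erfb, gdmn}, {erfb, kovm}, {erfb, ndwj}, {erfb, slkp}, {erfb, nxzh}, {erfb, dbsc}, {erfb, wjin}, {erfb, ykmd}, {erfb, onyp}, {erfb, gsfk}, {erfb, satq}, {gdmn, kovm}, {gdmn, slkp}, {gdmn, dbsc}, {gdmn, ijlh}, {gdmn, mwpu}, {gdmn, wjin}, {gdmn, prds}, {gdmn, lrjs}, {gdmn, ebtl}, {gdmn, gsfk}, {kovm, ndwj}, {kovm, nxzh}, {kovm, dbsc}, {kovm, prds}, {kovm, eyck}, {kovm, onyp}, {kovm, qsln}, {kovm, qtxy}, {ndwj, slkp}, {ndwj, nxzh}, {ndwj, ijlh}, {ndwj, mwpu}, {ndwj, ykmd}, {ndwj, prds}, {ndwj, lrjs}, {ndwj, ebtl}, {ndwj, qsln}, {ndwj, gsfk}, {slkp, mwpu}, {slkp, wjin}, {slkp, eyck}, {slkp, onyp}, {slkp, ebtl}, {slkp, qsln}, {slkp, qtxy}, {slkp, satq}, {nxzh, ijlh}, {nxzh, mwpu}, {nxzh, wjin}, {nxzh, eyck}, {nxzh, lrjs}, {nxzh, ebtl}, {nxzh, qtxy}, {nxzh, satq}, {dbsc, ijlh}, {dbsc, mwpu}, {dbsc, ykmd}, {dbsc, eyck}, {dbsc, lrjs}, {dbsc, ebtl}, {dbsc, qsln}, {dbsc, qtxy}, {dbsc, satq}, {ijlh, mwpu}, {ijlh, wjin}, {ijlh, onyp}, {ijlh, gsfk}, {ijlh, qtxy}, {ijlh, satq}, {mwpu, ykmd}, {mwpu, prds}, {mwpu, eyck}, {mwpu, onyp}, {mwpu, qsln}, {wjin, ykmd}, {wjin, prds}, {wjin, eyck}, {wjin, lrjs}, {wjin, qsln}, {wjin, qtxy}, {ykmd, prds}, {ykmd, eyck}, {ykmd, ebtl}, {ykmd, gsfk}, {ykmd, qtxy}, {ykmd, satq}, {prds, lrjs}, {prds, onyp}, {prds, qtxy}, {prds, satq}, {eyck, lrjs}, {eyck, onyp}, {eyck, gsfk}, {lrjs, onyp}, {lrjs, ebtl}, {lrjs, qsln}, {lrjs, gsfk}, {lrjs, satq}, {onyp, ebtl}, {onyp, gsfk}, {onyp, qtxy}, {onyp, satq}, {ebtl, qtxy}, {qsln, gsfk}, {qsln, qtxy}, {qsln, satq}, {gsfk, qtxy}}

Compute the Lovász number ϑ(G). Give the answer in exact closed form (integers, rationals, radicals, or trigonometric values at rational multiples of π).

7

N(ijlh) = {gwvs, gouo, ersf, rfkw, eahc, gdmn, ndwj, nxzh, dbsc, mwpu, wjin, onyp, gsfk, qtxy, satq}, |N(ijlh)| = 15.
N(mwpu) = {hose, gouo, vhzc, szgr, gdmn, ndwj, slkp, nxzh, dbsc, ijlh, ykmd, prds, eyck, onyp, qsln}, |N(mwpu)| = 15.
N(szgr) = {gwvs, gouo, ersf, vhzc, rfkw, gdmn, kovm, slkp, nxzh, mwpu, ykmd, lrjs, gsfk, qtxy, satq}, |N(szgr)| = 15.
deg(gdmn) = 15; N(gdmn) = {hose, ersf, szgr, eahc, erfb, kovm, slkp, dbsc, ijlh, mwpu, wjin, prds, lrjs, ebtl, gsfk}.
Every vertex has degree 15 (N=28); Kneser-type, 2-subsets of [8].
spec(A) ≈ [15.0, 1.0, -5.0] (distinct, 6 d.p.).
Lovász (edge-transitive): ϑ = −28·(-5)/((15)−(-5)) = 7.
ϑ(G) ≈ 7.000000.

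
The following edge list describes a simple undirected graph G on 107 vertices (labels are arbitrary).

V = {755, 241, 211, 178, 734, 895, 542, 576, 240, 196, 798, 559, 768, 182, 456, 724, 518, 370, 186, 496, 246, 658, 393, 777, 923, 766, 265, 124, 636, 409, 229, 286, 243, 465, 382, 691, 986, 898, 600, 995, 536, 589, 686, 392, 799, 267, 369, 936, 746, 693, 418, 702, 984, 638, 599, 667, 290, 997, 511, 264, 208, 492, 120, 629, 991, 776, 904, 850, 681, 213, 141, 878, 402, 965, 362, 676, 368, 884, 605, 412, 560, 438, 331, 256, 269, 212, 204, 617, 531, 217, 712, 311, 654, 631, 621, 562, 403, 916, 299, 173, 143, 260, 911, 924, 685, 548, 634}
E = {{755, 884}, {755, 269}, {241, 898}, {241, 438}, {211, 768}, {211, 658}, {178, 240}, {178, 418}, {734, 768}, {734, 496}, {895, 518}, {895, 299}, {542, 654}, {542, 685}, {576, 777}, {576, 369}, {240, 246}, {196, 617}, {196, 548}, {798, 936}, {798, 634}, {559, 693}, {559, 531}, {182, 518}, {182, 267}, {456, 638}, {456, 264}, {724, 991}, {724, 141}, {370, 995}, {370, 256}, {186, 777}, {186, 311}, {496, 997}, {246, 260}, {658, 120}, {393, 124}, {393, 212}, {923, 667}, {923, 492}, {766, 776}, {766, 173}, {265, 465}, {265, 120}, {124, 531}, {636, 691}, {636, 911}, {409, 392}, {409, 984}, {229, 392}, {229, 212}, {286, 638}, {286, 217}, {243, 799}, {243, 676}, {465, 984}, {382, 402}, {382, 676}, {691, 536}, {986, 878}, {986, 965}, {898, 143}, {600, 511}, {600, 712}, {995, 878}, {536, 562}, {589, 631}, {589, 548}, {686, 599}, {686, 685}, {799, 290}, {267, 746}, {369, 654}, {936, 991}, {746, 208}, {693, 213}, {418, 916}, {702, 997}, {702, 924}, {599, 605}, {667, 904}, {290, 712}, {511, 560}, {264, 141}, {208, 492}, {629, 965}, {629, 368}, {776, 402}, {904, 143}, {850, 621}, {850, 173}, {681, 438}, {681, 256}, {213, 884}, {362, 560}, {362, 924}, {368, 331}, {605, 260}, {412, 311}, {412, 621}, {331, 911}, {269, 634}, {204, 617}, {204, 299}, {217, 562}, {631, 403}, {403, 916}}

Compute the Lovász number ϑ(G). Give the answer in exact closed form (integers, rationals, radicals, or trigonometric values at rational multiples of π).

107*cos(pi/107)/(cos(pi/107) + 1)

Vertex 776 has 2 neighbors: 766, 402.
deg(702) = 2; N(702) = {997, 924}.
N(559) = {693, 531}, |N(559)| = 2.
N(246) = {240, 260}, |N(246)| = 2.
G on 107 vertices is 2-regular; the odd cycle C_{107}.
spec(A) ≈ [2.0, 1.99655, 1.98622, 1.96905, 1.94508, 1.91441, 1.87714, 1.8334, 1.78334, 1.72714, 1.66498, 1.59707, 1.52367, 1.44501, 1.36137, 1.27304, 1.18032, 1.08353, 0.983, 0.87909, 0.77214, 0.66254, 0.55065, 0.43686, 0.32157, 0.20516, 0.08805, -0.02936, -0.14667, -0.26348, -0.37938, -0.49397, -0.60685, -0.71765, -0.82597, -0.93145, -1.03371, -1.13241, -1.22721, -1.31777, -1.40379, -1.48498, -1.56104, -1.63173, -1.69679, -1.756, -1.80915, -1.85607, -1.8966, -1.93058, -1.95791, -1.97849, -1.99225, -1.99914] (distinct, 5 d.p.).
Lovász (edge-transitive): ϑ = −107·(-2*cos(pi/107))/((2)−(-2*cos(pi/107))) = 107*cos(pi/107)/(cos(pi/107) + 1).
= 53.488468432… (decimal).
α=53, χ(Ḡ)=54; ϑ=107*cos(pi/107)/(cos(pi/107) + 1) lies between (both strict).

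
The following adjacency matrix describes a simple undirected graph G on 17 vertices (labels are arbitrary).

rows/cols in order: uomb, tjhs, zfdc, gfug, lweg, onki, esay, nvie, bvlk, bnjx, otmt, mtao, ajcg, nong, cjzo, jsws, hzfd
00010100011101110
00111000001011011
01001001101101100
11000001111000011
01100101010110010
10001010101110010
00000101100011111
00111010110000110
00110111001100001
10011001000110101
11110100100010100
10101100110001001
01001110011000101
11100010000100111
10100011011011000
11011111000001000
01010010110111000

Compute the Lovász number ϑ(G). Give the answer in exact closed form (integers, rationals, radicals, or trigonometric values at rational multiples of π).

sqrt(17)

deg(zfdc) = 8; N(zfdc) = {tjhs, lweg, nvie, bvlk, otmt, mtao, nong, cjzo}.
deg(nong) = 8; N(nong) = {uomb, tjhs, zfdc, esay, mtao, cjzo, jsws, hzfd}.
Vertex tjhs has 8 neighbors: zfdc, gfug, lweg, otmt, ajcg, nong, jsws, hzfd.
deg(bnjx) = 8; N(bnjx) = {uomb, gfug, lweg, nvie, mtao, ajcg, cjzo, hzfd}.
deg(v) = 8 for all v (|V|=17); Paley(17): SR with (k,λ,μ)=(8,3,4).
The 3 distinct eigenvalues: [8.0, 1.56155, -2.56155].
Lovász (edge-transitive): ϑ = −17·(-sqrt(17)/2 - 1/2)/((8)−(-sqrt(17)/2 - 1/2)) = sqrt(17).
ϑ(G) ≈ 4.1231.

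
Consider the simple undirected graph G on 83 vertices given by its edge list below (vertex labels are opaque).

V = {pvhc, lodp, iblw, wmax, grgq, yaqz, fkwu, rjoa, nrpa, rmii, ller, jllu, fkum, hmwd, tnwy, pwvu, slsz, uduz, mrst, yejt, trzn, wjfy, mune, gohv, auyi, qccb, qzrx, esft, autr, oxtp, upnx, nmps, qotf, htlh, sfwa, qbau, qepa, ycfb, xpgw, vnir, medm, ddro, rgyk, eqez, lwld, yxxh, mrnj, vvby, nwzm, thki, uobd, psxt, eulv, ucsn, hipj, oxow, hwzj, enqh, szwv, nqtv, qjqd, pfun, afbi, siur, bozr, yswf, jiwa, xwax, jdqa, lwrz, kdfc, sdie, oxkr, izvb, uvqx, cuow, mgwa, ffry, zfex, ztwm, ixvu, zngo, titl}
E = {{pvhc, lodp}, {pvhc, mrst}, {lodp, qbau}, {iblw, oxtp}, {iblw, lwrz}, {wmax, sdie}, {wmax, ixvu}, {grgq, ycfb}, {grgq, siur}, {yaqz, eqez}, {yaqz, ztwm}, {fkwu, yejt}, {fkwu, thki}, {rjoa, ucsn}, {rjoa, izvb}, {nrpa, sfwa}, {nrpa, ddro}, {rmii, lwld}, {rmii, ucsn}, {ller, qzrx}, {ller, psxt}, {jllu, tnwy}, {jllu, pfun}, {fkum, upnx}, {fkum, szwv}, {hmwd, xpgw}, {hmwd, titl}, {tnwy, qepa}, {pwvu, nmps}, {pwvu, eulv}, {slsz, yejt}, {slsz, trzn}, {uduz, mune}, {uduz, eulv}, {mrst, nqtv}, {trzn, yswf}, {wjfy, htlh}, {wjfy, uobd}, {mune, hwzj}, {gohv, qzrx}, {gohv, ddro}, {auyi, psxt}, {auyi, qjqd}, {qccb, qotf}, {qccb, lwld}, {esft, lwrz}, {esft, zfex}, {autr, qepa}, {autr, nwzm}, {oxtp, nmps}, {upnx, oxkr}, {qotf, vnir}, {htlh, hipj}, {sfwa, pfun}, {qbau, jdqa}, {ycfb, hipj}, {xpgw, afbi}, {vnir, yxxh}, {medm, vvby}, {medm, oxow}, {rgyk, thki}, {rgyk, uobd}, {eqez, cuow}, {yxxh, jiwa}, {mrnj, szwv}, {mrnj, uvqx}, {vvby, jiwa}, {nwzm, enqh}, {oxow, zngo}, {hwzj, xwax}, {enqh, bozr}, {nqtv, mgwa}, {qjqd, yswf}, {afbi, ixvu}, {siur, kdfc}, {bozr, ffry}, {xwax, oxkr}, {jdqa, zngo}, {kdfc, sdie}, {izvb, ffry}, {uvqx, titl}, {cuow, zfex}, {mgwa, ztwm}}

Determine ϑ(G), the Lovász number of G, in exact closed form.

N(esft) = {lwrz, zfex}, |N(esft)| = 2.
Vertex uvqx has 2 neighbors: mrnj, titl.
Vertex ixvu has 2 neighbors: wmax, afbi.
Vertex vnir has 2 neighbors: qotf, yxxh.
Regular of degree 2 on 83 vertices: connected 2-regular on 83 ⇒ C_{83}.
Distinct eigenvalues (to 6 d.p.): [2.0, 1.994272, 1.977121, 1.948645, 1.909008, 1.858436, 1.797219, 1.725708, 1.644312, 1.553498, 1.453785, 1.345745, 1.229997, 1.107203, 0.978068, 0.84333, 0.703762, 0.560163, 0.413355, 0.264179, 0.113491, -0.037848, -0.18897, -0.33901, -0.487108, -0.632415, -0.774101, -0.911352, -1.043383, -1.169438, -1.288794, -1.400768, -1.504719, -1.600051, -1.686218, -1.762726, -1.829138, -1.885072, -1.930209, -1.96429, -1.98712, -1.998568].
Lovász: ϑ = −83(-2*cos(pi/83))/(2+-(-1)*2*cos(pi/83)) = 83*cos(pi/83)/(cos(pi/83) + 1).
≈ 41.4851 (to 4 d.p.).
Lovász sandwich 41 ≤ 83*cos(pi/83)/(cos(pi/83) + 1) ≤ 42: both strict.

83*cos(pi/83)/(cos(pi/83) + 1)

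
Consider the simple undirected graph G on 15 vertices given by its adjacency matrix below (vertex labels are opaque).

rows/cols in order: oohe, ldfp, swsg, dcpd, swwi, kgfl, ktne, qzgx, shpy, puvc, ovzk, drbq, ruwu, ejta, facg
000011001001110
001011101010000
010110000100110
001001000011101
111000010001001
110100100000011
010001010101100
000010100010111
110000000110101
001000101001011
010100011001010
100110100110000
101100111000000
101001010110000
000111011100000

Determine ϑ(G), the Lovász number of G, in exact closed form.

5

Vertex ejta has 6 neighbors: oohe, swsg, kgfl, qzgx, puvc, ovzk.
Vertex ldfp has 6 neighbors: swsg, swwi, kgfl, ktne, shpy, ovzk.
Vertex kgfl has 6 neighbors: oohe, ldfp, dcpd, ktne, ejta, facg.
Vertex ovzk has 6 neighbors: ldfp, dcpd, qzgx, shpy, drbq, ejta.
6-regular, N=15; this is K(6,2), the Kneser graph.
Distinct eigenvalues (to 4 d.p.): [6.0, 1.0, -3.0].
−15·(-3) / ((6)−(-3)) = 5 = ϑ(G).
≈ 5.000000000 (to 9 d.p.).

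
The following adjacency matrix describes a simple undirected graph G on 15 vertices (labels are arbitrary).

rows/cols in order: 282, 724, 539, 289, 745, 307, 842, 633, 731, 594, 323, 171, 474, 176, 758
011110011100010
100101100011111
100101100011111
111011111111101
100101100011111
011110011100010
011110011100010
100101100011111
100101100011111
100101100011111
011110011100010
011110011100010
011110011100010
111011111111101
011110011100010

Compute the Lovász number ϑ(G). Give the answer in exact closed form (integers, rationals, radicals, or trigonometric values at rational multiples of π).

Vertex 282 has 8 neighbors: 724, 539, 289, 745, 633, 731, 594, 176.
N(633) = {282, 289, 307, 842, 323, 171, 474, 176, 758}, |N(633)| = 9.
N(745) = {282, 289, 307, 842, 323, 171, 474, 176, 758}, |N(745)| = 9.
deg(474) = 8; N(474) = {724, 539, 289, 745, 633, 731, 594, 176}.
G = K_{7,6,2}: α = 7 = χ(Ḡ), so ϑ = 7.
= 7.000000000… (decimal).
Lovász sandwich 7 ≤ 7 ≤ 7: collapsed.

7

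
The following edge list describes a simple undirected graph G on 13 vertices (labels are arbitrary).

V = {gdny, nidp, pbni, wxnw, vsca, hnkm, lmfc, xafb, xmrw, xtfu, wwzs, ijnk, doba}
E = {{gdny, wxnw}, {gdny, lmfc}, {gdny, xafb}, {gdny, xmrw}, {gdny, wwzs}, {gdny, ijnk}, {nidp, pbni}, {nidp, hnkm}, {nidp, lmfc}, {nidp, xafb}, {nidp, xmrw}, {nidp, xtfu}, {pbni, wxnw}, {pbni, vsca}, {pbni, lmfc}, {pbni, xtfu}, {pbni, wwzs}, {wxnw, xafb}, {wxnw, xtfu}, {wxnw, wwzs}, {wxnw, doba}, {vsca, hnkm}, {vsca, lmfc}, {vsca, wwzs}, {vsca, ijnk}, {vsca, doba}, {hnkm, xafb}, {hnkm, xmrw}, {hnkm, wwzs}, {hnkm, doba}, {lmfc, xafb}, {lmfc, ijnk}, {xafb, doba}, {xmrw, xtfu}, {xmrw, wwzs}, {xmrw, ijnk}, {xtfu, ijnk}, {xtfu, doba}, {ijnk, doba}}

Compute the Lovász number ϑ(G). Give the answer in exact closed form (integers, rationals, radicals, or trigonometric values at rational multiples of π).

Vertex vsca has 6 neighbors: pbni, hnkm, lmfc, wwzs, ijnk, doba.
Vertex gdny has 6 neighbors: wxnw, lmfc, xafb, xmrw, wwzs, ijnk.
N(xtfu) = {nidp, pbni, wxnw, xmrw, ijnk, doba}, |N(xtfu)| = 6.
Vertex nidp has 6 neighbors: pbni, hnkm, lmfc, xafb, xmrw, xtfu.
G on 13 vertices is 6-regular; strongly regular (13,6,2,3).
spec(A) ≈ [6.0, 1.3028, -2.3028] (distinct, 4 d.p.).
λ_max=6, λ_min=-sqrt(13)/2 - 1/2; ϑ = −13·λ_min/(λ_max−λ_min) = sqrt(13).
Numerically 3.60555128.

sqrt(13)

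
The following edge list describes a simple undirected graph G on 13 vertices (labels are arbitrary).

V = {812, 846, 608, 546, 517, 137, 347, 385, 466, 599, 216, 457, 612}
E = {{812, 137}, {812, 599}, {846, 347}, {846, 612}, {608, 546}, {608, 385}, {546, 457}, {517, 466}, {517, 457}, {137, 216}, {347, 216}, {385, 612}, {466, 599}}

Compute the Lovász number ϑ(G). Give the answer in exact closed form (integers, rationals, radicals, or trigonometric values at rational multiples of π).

Vertex 846 has 2 neighbors: 347, 612.
deg(347) = 2; N(347) = {846, 216}.
N(812) = {137, 599}, |N(812)| = 2.
deg(517) = 2; N(517) = {466, 457}.
Regular of degree 2 on 13 vertices: a single 13-cycle (edge-transitive).
spec(A) ≈ [2.0, 1.77091, 1.13613, 0.24107, -0.70921, -1.49702, -1.94188] (distinct, 5 d.p.).
With N=13: ϑ(G) = 13·(-(-1)*2*cos(pi/13))/(2−(-2*cos(pi/13))) = 13*cos(pi/13)/(cos(pi/13) + 1).
≈ 6.4041686 (to 7 d.p.).
Sandwich: α(G)=6 ≤ ϑ(G)=13*cos(pi/13)/(cos(pi/13) + 1) ≤ χ(Ḡ)=7 (both strict).

13*cos(pi/13)/(cos(pi/13) + 1)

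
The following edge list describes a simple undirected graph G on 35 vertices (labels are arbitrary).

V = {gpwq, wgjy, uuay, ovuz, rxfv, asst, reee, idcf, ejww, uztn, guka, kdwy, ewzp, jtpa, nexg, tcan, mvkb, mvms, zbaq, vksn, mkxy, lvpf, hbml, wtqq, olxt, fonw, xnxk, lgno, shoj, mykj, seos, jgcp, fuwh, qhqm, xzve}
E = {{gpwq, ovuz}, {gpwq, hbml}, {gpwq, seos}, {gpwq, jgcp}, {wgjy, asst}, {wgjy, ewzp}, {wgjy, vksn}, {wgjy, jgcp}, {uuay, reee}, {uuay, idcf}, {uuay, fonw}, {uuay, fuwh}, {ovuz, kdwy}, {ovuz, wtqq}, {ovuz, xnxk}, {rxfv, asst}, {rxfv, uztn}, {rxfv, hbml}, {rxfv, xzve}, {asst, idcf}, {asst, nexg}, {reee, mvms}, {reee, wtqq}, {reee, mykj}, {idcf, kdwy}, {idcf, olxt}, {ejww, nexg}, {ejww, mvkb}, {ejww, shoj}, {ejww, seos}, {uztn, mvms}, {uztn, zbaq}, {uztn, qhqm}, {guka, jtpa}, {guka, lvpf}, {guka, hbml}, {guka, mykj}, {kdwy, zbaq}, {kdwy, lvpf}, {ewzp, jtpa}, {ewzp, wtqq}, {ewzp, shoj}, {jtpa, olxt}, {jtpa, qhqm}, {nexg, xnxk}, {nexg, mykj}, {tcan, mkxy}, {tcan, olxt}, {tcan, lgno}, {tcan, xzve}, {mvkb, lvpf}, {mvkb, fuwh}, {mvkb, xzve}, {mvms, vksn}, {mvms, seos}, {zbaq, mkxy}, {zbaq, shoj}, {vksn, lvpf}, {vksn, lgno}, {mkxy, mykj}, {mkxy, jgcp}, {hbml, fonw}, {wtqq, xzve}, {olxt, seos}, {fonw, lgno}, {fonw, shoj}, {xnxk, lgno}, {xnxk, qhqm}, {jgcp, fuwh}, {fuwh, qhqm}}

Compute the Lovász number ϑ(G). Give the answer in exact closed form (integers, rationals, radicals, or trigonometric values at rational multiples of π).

Vertex olxt has 4 neighbors: idcf, jtpa, tcan, seos.
deg(qhqm) = 4; N(qhqm) = {uztn, jtpa, xnxk, fuwh}.
deg(jtpa) = 4; N(jtpa) = {guka, ewzp, olxt, qhqm}.
Vertex xnxk has 4 neighbors: ovuz, nexg, lgno, qhqm.
35-vertex 4-regular graph: Kneser K(7,3) on C(7,3)=35 vertices.
The 4 distinct eigenvalues: [4.0, 2.0, -1.0, -3.0].
With N=35: ϑ(G) = 35·(-1*(-3))/(4−(-3)) = 15.
≈ 15.0000 (to 4 d.p.).

15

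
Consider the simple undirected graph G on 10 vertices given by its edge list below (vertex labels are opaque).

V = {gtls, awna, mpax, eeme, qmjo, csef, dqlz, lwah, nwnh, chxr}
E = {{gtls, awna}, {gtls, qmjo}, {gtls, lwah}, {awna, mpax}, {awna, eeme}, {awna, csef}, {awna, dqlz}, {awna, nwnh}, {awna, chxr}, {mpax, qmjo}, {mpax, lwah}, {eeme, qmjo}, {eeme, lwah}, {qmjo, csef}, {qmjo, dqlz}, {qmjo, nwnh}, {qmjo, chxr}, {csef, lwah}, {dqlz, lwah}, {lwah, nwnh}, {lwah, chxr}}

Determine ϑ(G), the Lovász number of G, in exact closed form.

7

Vertex gtls has 3 neighbors: awna, qmjo, lwah.
deg(mpax) = 3; N(mpax) = {awna, qmjo, lwah}.
deg(chxr) = 3; N(chxr) = {awna, qmjo, lwah}.
Vertex lwah has 7 neighbors: gtls, mpax, eeme, csef, dqlz, nwnh, chxr.
Complete multipartite on [7, 3]: sandwich collapses at ϑ=7.
Numerically 7.00000000.
α=7, χ(Ḡ)=7; ϑ=7 lies between (collapsed).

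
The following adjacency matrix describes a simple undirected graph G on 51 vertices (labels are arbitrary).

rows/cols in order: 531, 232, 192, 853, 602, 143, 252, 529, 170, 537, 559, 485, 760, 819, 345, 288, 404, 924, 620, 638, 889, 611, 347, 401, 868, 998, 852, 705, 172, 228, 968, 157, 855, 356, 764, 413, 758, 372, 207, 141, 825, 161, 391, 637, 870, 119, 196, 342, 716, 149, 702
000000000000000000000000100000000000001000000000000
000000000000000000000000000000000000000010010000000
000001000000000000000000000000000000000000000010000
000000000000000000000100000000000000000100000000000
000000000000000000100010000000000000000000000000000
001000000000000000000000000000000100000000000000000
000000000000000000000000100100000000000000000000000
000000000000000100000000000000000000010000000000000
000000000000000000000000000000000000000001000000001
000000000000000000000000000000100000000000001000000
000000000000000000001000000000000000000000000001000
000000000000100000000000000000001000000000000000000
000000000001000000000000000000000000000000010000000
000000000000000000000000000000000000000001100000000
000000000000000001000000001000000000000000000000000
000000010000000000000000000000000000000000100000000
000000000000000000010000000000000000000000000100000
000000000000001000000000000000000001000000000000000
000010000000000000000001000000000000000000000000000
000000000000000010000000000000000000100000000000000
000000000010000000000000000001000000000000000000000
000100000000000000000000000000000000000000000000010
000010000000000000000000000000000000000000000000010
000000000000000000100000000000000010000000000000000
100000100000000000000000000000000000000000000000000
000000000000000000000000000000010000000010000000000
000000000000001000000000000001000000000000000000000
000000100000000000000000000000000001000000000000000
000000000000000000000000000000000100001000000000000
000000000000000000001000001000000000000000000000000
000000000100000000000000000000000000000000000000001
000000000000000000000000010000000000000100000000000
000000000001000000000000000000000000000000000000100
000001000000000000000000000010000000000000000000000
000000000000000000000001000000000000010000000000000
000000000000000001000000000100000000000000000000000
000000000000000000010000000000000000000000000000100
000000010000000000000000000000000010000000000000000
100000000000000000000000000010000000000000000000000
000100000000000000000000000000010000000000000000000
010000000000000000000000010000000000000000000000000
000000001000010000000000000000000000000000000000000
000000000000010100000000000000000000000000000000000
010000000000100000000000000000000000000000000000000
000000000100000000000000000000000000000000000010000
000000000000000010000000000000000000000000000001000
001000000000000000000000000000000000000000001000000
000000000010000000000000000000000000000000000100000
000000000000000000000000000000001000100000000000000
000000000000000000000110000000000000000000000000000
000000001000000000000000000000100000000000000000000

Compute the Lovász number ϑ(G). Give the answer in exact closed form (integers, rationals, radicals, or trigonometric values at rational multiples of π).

N(868) = {531, 252}, |N(868)| = 2.
Vertex 342 has 2 neighbors: 559, 119.
Vertex 855 has 2 neighbors: 485, 716.
deg(149) = 2; N(149) = {611, 347}.
deg(v) = 2 for all v (|V|=51); a single 51-cycle (edge-transitive).
Distinct eigenvalues (to 6 d.p.): [2.0, 1.984841, 1.939594, 1.864944, 1.762024, 1.632394, 1.478018, 1.301237, 1.10473, 0.891477, 0.66471, 0.427866, 0.184537, -0.06159, -0.306783, -0.547326, -0.779572, -1.0, -1.205269, -1.392268, -1.558161, -1.700434, -1.816931, -1.905884, -1.965946, -1.996207].
With N=51: ϑ(G) = 51·(-(-1)*2*cos(pi/51))/(2−(-2*cos(pi/51))) = 51*cos(pi/51)/(cos(pi/51) + 1).
ϑ(G) ≈ 25.4757945.
Lovász sandwich 25 ≤ 51*cos(pi/51)/(cos(pi/51) + 1) ≤ 26: both strict.

51*cos(pi/51)/(cos(pi/51) + 1)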